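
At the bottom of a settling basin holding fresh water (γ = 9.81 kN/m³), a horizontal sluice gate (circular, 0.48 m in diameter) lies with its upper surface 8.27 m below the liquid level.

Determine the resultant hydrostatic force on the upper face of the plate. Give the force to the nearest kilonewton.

F ≈ 15 kN

γ = 9.81 kN/m³.
The plate is horizontal, so pressure is uniform at p = γ·h = 9.81 × 8.27 = 81.1287 kN/m².
A = π(0.24)² = 0.180956 m².
F = p·A = 81.1287 × 0.180956 = 14.6807 kN.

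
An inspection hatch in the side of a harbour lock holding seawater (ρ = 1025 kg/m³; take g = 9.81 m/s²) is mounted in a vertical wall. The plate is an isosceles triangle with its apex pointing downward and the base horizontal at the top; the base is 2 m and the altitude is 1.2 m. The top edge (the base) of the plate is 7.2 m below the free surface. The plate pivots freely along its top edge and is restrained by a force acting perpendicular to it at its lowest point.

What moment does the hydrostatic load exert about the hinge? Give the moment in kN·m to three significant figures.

M ≈ 37.6 kN·m

γ = ρg = 1025 × 9.81 / 1000 = 10.05525 kN/m³.
With the apex down, the centroid sits h/3 = 1.2/3 = 0.4 m below the base (the top edge), so the centroid depth is h_c = 7.2 + 0.4 = 7.6 m.
A = ½ × 2 × 1.2 = 1.2 m².
Resultant F = γ·h_c·A = 10.05525 × 7.6 × 1.2 = 91.7039 kN.
I_c = b·h³/36 = 2 × 1.2³/36 = 0.096 m⁴.
Centre of pressure: y_p = y_c + I_c/(y_c·A) = 7.6 + 0.096/(7.6 × 1.2) = 7.6 + 0.0105263 = 7.61053 m along the plane.
The resultant acts 0.4 + 0.0105263 = 0.410526 m (along the plate) below the hinge at the top edge, so the moment about the hinge is M = F × 0.410526 = 91.7039 × 0.410526 = 37.6468 kN·m.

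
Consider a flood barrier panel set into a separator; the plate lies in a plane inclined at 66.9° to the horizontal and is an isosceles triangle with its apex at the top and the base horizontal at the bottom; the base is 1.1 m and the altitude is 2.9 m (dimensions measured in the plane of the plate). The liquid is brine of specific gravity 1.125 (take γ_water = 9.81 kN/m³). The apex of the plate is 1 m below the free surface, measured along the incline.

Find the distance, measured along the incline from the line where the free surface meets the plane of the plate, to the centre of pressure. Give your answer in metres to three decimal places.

γ = 1.125 × 9.81 = 11.03625 kN/m³.
Let θ = 66.9° be the plate's angle to the horizontal; measure y along the incline from where the plane meets the free surface. Vertical depth h = y·sinθ with sinθ = 0.919821.
With the apex up, the centroid sits 2h/3 = 2 × 2.9/3 = 1.93333 m below the apex, so y_c = 1 + 1.93333 = 2.93333 m and h_c = 2.93333 × 0.919821 = 2.69814 m.
A = ½ × 1.1 × 2.9 = 1.595 m².
Resultant F = γ·h_c·A = 11.03625 × 2.69814 × 1.595 = 47.4949 kN.
I_c = b·h³/36 = 1.1 × 2.9³/36 = 0.745219 m⁴.
Centre of pressure: y_p = y_c + I_c/(y_c·A) = 2.93333 + 0.745219/(2.93333 × 1.595) = 2.93333 + 0.15928 = 3.09261 m along the plane.

y_p = 3.093 m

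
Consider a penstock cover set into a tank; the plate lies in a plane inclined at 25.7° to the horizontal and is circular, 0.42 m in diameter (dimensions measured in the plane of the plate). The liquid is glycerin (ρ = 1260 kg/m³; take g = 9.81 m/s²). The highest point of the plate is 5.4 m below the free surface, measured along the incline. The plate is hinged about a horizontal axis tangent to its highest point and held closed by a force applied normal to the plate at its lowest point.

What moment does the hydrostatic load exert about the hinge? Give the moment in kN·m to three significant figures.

M ≈ 0.883 kN·m

γ = ρg = 1260 × 9.81 / 1000 = 12.3606 kN/m³.
Let θ = 25.7° be the plate's angle to the horizontal; measure y along the incline from where the plane meets the free surface. Vertical depth h = y·sinθ with sinθ = 0.433659.
The centroid is at the centre, 0.21 m below the top of the plate, so y_c = 5.4 + 0.21 = 5.61 m and h_c = 5.61 × 0.433659 = 2.43283 m.
A = π(0.21)² = 0.138544 m².
Resultant F = γ·h_c·A = 12.3606 × 2.43283 × 0.138544 = 4.16619 kN.
I_c = πr⁴/4 = π × 0.21⁴/4 = 0.00152745 m⁴.
Centre of pressure: y_p = y_c + I_c/(y_c·A) = 5.61 + 0.00152745/(5.61 × 0.138544) = 5.61 + 0.00196524 = 5.61197 m along the plane.
The resultant acts 0.21 + 0.00196524 = 0.211965 m (along the plate) below the hinge at the top edge, so the moment about the hinge is M = F × 0.211965 = 4.16619 × 0.211965 = 0.883086 kN·m.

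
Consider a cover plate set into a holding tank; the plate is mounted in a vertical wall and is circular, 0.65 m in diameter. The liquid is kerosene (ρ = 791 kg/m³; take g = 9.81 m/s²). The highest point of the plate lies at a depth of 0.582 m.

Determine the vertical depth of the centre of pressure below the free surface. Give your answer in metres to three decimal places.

γ = ρg = 791 × 9.81 / 1000 = 7.75971 kN/m³.
The centroid is at the centre, 0.325 m below the top of the plate, so the centroid depth is h_c = 0.582 + 0.325 = 0.907 m.
A = π(0.325)² = 0.331831 m².
Resultant F = γ·h_c·A = 7.75971 × 0.907 × 0.331831 = 2.33545 kN.
I_c = πr⁴/4 = π × 0.325⁴/4 = 0.00876241 m⁴.
Centre of pressure: y_p = y_c + I_c/(y_c·A) = 0.907 + 0.00876241/(0.907 × 0.331831) = 0.907 + 0.0291138 = 0.936114 m along the plane.

h_p = 0.936 m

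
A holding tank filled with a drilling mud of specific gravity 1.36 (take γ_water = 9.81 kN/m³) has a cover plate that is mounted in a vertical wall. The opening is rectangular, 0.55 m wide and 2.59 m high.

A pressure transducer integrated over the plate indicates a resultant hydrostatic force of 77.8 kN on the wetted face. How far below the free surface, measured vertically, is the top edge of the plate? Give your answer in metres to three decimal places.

γ = 1.36 × 9.81 = 13.3416 kN/m³.
A = 0.55 × 2.59 = 1.4245 m².
From F = γ·h_c·A, the centroid depth is h_c = 77.8/(13.3416 × 1.4245) = 4.09364 m.
The centroid lies 2.59/2 = 1.295 m below the top edge, so the top edge sits at h_top = 4.09364 − 1.295 = 2.79864 m below the surface.

d_top ≈ 2.799 m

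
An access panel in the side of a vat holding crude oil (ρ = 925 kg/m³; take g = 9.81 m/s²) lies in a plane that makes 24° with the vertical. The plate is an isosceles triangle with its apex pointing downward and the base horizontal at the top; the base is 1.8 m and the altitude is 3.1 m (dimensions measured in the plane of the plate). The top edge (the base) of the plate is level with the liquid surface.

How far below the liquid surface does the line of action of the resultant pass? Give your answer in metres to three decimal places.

h_p = 1.416 m

γ = ρg = 925 × 9.81 / 1000 = 9.07425 kN/m³.
The plate makes 24° with the vertical, i.e. θ = 90° − 24° = 66° to the horizontal. Measuring y along the incline from the free-surface line, vertical depth h = y·sinθ with sinθ = 0.913545.
With the apex down, the centroid sits h/3 = 3.1/3 = 1.03333 m below the base (the top edge), so y_c = 1.03333 m and h_c = 1.03333 × 0.913545 = 0.943993 m.
A = ½ × 1.8 × 3.1 = 2.79 m².
Resultant F = γ·h_c·A = 9.07425 × 0.943993 × 2.79 = 23.8992 kN.
I_c = b·h³/36 = 1.8 × 3.1³/36 = 1.48955 m⁴.
Centre of pressure: y_p = y_c + I_c/(y_c·A) = 1.03333 + 1.48955/(1.03333 × 2.79) = 1.03333 + 0.516668 = 1.55 m along the plane.
Vertically, h_p = y_p·sinθ = 1.55 × 0.913545 = 1.41599 m.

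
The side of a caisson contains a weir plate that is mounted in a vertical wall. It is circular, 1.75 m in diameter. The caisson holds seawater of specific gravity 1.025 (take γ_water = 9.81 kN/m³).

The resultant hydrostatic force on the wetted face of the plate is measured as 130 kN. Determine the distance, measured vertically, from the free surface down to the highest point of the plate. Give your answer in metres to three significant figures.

d_top ≈ 4.50 m

γ = 1.025 × 9.81 = 10.05525 kN/m³.
A = π(0.875)² = 2.40528 m².
From F = γ·h_c·A, the centroid depth is h_c = 130/(10.05525 × 2.40528) = 5.37508 m.
The centroid is at the centre, 0.875 m below the top of the plate, so the highest point sits at h_top = 5.37508 − 0.875 = 4.50008 m below the surface.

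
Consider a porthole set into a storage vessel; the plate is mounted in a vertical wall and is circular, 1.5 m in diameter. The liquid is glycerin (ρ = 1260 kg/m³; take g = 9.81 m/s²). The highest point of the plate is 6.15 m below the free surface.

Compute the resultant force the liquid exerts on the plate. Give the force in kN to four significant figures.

F ≈ 150.7 kN

γ = ρg = 1260 × 9.81 / 1000 = 12.3606 kN/m³.
The centroid is at the centre, 0.75 m below the top of the plate, so the centroid depth is h_c = 6.15 + 0.75 = 6.9 m.
A = π(0.75)² = 1.76715 m².
Resultant F = γ·h_c·A = 12.3606 × 6.9 × 1.76715 = 150.717 kN.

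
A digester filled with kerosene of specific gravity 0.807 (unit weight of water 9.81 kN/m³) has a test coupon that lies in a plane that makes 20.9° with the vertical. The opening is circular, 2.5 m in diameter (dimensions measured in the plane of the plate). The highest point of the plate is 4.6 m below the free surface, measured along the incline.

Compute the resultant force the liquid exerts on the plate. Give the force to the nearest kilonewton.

γ = 0.807 × 9.81 = 7.91667 kN/m³.
The plate makes 20.9° with the vertical, i.e. θ = 90° − 20.9° = 69.1° to the horizontal. Measuring y along the incline from the free-surface line, vertical depth h = y·sinθ with sinθ = 0.934204.
The centroid is at the centre, 1.25 m below the top of the plate, so y_c = 4.6 + 1.25 = 5.85 m and h_c = 5.85 × 0.934204 = 5.46509 m.
A = π(1.25)² = 4.90874 m².
Resultant F = γ·h_c·A = 7.91667 × 5.46509 × 4.90874 = 212.378 kN.

F ≈ 212 kN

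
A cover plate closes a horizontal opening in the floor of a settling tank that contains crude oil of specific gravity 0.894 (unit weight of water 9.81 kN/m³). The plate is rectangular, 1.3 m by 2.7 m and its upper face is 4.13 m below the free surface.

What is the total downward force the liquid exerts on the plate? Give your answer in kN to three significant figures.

F ≈ 127 kN

γ = 0.894 × 9.81 = 8.77014 kN/m³.
The plate is horizontal, so pressure is uniform at p = γ·h = 8.77014 × 4.13 = 36.2207 kN/m².
A = 1.3 × 2.7 = 3.51 m².
F = p·A = 36.2207 × 3.51 = 127.135 kN.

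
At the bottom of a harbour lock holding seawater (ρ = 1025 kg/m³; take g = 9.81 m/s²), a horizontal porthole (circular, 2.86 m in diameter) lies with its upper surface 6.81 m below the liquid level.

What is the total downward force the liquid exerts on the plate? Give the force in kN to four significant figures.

γ = ρg = 1025 × 9.81 / 1000 = 10.05525 kN/m³.
The plate is horizontal, so pressure is uniform at p = γ·h = 10.05525 × 6.81 = 68.4763 kN/m².
A = π(1.43)² = 6.42424 m².
F = p·A = 68.4763 × 6.42424 = 439.908 kN.

F ≈ 439.9 kN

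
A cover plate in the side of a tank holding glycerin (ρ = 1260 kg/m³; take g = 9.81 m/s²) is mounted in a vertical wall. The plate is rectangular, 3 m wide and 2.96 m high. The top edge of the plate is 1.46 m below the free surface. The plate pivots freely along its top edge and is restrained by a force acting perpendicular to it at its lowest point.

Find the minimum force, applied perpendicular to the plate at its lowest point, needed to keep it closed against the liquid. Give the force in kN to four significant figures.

γ = ρg = 1260 × 9.81 / 1000 = 12.3606 kN/m³.
The centroid lies 2.96/2 = 1.48 m below the top edge, so the centroid depth is h_c = 1.46 + 1.48 = 2.94 m.
A = 3 × 2.96 = 8.88 m².
Resultant F = γ·h_c·A = 12.3606 × 2.94 × 8.88 = 322.701 kN.
I_c = b·h³/12 = 3 × 2.96³/12 = 6.48358 m⁴.
Centre of pressure: y_p = y_c + I_c/(y_c·A) = 2.94 + 6.48358/(2.94 × 8.88) = 2.94 + 0.248345 = 3.18834 m along the plane.
The resultant acts 1.48 + 0.248345 = 1.72835 m (along the plate) below the hinge at the top edge, so the moment about the hinge is M = F × 1.72835 = 322.701 × 1.72835 = 557.74 kN·m.
A normal force at the bottom, 2.96 m from the hinge, must supply this moment: P = 557.74/2.96 = 188.426 kN.

P ≈ 188.4 kN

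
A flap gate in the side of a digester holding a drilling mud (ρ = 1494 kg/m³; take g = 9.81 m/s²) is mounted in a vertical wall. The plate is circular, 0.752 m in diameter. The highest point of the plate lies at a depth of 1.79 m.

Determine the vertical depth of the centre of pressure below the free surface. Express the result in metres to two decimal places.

γ = ρg = 1494 × 9.81 / 1000 = 14.65614 kN/m³.
The centroid is at the centre, 0.376 m below the top of the plate, so the centroid depth is h_c = 1.79 + 0.376 = 2.166 m.
A = π(0.376)² = 0.444146 m².
Resultant F = γ·h_c·A = 14.65614 × 2.166 × 0.444146 = 14.0995 kN.
I_c = πr⁴/4 = π × 0.376⁴/4 = 0.0156979 m⁴.
Centre of pressure: y_p = y_c + I_c/(y_c·A) = 2.166 + 0.0156979/(2.166 × 0.444146) = 2.166 + 0.0163176 = 2.18232 m along the plane.

h_p = 2.18 m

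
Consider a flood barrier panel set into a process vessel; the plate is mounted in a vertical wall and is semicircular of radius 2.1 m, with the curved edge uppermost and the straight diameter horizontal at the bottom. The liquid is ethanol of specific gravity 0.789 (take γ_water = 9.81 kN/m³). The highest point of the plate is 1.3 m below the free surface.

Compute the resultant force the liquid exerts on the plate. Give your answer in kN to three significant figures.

γ = 0.789 × 9.81 = 7.74009 kN/m³.
The centroid lies 4r/(3π) = 0.891268 m above the diameter, so r − 4r/(3π) = 2.1 − 0.891268 = 1.20873 m below the topmost point, so the centroid depth is h_c = 1.3 + 1.20873 = 2.50873 m.
A = πr²/2 = π × 2.1²/2 = 6.92721 m².
Resultant F = γ·h_c·A = 7.74009 × 2.50873 × 6.92721 = 134.511 kN.

F ≈ 135 kN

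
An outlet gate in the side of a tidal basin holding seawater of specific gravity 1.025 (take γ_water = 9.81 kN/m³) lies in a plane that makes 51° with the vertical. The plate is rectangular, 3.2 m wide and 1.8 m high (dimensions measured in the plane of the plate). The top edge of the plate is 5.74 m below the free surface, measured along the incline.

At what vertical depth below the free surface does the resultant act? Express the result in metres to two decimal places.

γ = 1.025 × 9.81 = 10.05525 kN/m³.
The plate makes 51° with the vertical, i.e. θ = 90° − 51° = 39° to the horizontal. Measuring y along the incline from the free-surface line, vertical depth h = y·sinθ with sinθ = 0.629320.
The centroid lies 1.8/2 = 0.9 m below the top edge, so y_c = 5.74 + 0.9 = 6.64 m and h_c = 6.64 × 0.629320 = 4.17868 m.
A = 3.2 × 1.8 = 5.76 m².
Resultant F = γ·h_c·A = 10.05525 × 4.17868 × 5.76 = 242.022 kN.
I_c = b·h³/12 = 3.2 × 1.8³/12 = 1.5552 m⁴.
Centre of pressure: y_p = y_c + I_c/(y_c·A) = 6.64 + 1.5552/(6.64 × 5.76) = 6.64 + 0.0406627 = 6.68066 m along the plane.
Vertically, h_p = y_p·sinθ = 6.68066 × 0.629320 = 4.20427 m.

h_p = 4.20 m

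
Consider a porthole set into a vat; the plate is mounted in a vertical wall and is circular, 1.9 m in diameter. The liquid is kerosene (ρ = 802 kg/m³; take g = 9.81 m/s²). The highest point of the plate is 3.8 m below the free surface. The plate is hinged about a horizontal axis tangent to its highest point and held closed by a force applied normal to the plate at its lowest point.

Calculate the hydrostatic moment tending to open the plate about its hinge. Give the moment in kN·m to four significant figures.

γ = ρg = 802 × 9.81 / 1000 = 7.86762 kN/m³.
The centroid is at the centre, 0.95 m below the top of the plate, so the centroid depth is h_c = 3.8 + 0.95 = 4.75 m.
A = π(0.95)² = 2.83529 m².
Resultant F = γ·h_c·A = 7.86762 × 4.75 × 2.83529 = 105.958 kN.
I_c = πr⁴/4 = π × 0.95⁴/4 = 0.639712 m⁴.
Centre of pressure: y_p = y_c + I_c/(y_c·A) = 4.75 + 0.639712/(4.75 × 2.83529) = 4.75 + 0.0475 = 4.7975 m along the plane.
The resultant acts 0.95 + 0.0475 = 0.9975 m (along the plate) below the hinge at the top edge, so the moment about the hinge is M = F × 0.9975 = 105.958 × 0.9975 = 105.693 kN·m.

M ≈ 105.7 kN·m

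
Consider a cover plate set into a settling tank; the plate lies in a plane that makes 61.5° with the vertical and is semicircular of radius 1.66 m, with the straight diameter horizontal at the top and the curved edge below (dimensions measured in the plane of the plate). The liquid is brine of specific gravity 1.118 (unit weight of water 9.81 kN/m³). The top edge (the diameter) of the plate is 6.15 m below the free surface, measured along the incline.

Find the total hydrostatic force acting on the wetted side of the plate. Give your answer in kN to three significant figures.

F ≈ 155 kN

γ = 1.118 × 9.81 = 10.96758 kN/m³.
The plate makes 61.5° with the vertical, i.e. θ = 90° − 61.5° = 28.5° to the horizontal. Measuring y along the incline from the free-surface line, vertical depth h = y·sinθ with sinθ = 0.477159.
The centroid of a semicircle lies 4r/(3π) = 0.704526 m from the diameter, here below the top edge, so y_c = 6.15 + 0.704526 = 6.85453 m and h_c = 6.85453 × 0.477159 = 3.2707 m.
A = πr²/2 = π × 1.66²/2 = 4.32849 m².
Resultant F = γ·h_c·A = 10.96758 × 3.2707 × 4.32849 = 155.27 kN.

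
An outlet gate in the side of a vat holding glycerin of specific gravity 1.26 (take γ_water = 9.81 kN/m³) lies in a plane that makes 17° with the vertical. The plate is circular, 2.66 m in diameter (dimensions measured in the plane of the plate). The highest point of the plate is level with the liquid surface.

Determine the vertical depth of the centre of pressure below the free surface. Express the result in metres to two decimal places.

γ = 1.26 × 9.81 = 12.3606 kN/m³.
The plate makes 17° with the vertical, i.e. θ = 90° − 17° = 73° to the horizontal. Measuring y along the incline from the free-surface line, vertical depth h = y·sinθ with sinθ = 0.956305.
The centroid is at the centre, 1.33 m below the top of the plate, so y_c = 1.33 m and h_c = 1.33 × 0.956305 = 1.27189 m.
A = π(1.33)² = 5.55716 m².
Resultant F = γ·h_c·A = 12.3606 × 1.27189 × 5.55716 = 87.3659 kN.
I_c = πr⁴/4 = π × 1.33⁴/4 = 2.45752 m⁴.
Centre of pressure: y_p = y_c + I_c/(y_c·A) = 1.33 + 2.45752/(1.33 × 5.55716) = 1.33 + 0.332501 = 1.6625 m along the plane.
Vertically, h_p = y_p·sinθ = 1.6625 × 0.956305 = 1.58986 m.

h_p = 1.59 m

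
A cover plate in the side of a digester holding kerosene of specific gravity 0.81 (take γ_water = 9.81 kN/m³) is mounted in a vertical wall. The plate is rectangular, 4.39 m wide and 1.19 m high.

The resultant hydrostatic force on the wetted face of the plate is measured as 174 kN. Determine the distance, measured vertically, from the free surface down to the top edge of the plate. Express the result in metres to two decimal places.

d_top ≈ 3.60 m

γ = 0.81 × 9.81 = 7.9461 kN/m³.
A = 4.39 × 1.19 = 5.2241 m².
From F = γ·h_c·A, the centroid depth is h_c = 174/(7.9461 × 5.2241) = 4.19164 m.
The centroid lies 1.19/2 = 0.595 m below the top edge, so the top edge sits at h_top = 4.19164 − 0.595 = 3.59664 m below the surface.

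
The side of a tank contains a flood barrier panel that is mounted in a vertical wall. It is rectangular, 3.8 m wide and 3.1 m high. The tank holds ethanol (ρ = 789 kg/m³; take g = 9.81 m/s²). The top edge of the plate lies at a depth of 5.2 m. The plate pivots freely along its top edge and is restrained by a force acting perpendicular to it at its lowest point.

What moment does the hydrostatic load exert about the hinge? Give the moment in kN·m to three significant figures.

γ = ρg = 789 × 9.81 / 1000 = 7.74009 kN/m³.
The centroid lies 3.1/2 = 1.55 m below the top edge, so the centroid depth is h_c = 5.2 + 1.55 = 6.75 m.
A = 3.8 × 3.1 = 11.78 m².
Resultant F = γ·h_c·A = 7.74009 × 6.75 × 11.78 = 615.453 kN.
I_c = b·h³/12 = 3.8 × 3.1³/12 = 9.43382 m⁴.
Centre of pressure: y_p = y_c + I_c/(y_c·A) = 6.75 + 9.43382/(6.75 × 11.78) = 6.75 + 0.118642 = 6.86864 m along the plane.
The resultant acts 1.55 + 0.118642 = 1.66864 m (along the plate) below the hinge at the top edge, so the moment about the hinge is M = F × 1.66864 = 615.453 × 1.66864 = 1026.97 kN·m.

M ≈ 1030 kN·m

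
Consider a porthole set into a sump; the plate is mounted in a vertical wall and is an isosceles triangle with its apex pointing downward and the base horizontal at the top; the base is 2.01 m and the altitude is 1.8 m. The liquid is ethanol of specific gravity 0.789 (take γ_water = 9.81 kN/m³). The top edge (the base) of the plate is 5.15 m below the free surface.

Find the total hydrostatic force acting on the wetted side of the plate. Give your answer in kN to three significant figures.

F ≈ 80.5 kN

γ = 0.789 × 9.81 = 7.74009 kN/m³.
With the apex down, the centroid sits h/3 = 1.8/3 = 0.6 m below the base (the top edge), so the centroid depth is h_c = 5.15 + 0.6 = 5.75 m.
A = ½ × 2.01 × 1.8 = 1.809 m².
Resultant F = γ·h_c·A = 7.74009 × 5.75 × 1.809 = 80.5105 kN.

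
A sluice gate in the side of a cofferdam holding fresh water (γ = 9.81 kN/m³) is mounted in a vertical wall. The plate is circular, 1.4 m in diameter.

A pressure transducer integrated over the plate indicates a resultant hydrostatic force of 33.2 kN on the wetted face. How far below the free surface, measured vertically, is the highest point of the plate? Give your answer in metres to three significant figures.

d_top ≈ 1.50 m

γ = 9.81 kN/m³.
A = π(0.7)² = 1.53938 m².
From F = γ·h_c·A, the centroid depth is h_c = 33.2/(9.81 × 1.53938) = 2.19848 m.
The centroid is at the centre, 0.7 m below the top of the plate, so the highest point sits at h_top = 2.19848 − 0.7 = 1.49848 m below the surface.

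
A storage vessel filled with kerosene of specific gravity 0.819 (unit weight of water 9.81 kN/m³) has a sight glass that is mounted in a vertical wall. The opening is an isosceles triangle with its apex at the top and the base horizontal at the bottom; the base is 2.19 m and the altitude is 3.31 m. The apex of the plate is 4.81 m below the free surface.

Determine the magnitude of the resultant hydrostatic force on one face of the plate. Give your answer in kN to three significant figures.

γ = 0.819 × 9.81 = 8.03439 kN/m³.
With the apex up, the centroid sits 2h/3 = 2 × 3.31/3 = 2.20667 m below the apex, so the centroid depth is h_c = 4.81 + 2.20667 = 7.01667 m.
A = ½ × 2.19 × 3.31 = 3.62445 m².
Resultant F = γ·h_c·A = 8.03439 × 7.01667 × 3.62445 = 204.327 kN.

F ≈ 204 kN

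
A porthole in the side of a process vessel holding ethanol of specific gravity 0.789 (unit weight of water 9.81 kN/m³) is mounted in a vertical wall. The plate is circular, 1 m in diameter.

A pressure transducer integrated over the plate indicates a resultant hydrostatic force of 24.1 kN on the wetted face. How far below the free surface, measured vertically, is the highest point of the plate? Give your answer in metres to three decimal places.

γ = 0.789 × 9.81 = 7.74009 kN/m³.
A = π(0.5)² = 0.785398 m².
From F = γ·h_c·A, the centroid depth is h_c = 24.1/(7.74009 × 0.785398) = 3.96443 m.
The centroid is at the centre, 0.5 m below the top of the plate, so the highest point sits at h_top = 3.96443 − 0.5 = 3.46443 m below the surface.

d_top ≈ 3.464 m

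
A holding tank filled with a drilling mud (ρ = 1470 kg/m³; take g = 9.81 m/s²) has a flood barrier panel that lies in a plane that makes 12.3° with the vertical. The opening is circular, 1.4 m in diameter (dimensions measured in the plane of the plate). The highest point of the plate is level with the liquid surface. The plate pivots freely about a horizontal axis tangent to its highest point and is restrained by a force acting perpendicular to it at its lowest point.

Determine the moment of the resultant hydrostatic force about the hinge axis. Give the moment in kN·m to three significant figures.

M ≈ 13.3 kN·m

γ = ρg = 1470 × 9.81 / 1000 = 14.4207 kN/m³.
The plate makes 12.3° with the vertical, i.e. θ = 90° − 12.3° = 77.7° to the horizontal. Measuring y along the incline from the free-surface line, vertical depth h = y·sinθ with sinθ = 0.977046.
The centroid is at the centre, 0.7 m below the top of the plate, so y_c = 0.7 m and h_c = 0.7 × 0.977046 = 0.683932 m.
A = π(0.7)² = 1.53938 m².
Resultant F = γ·h_c·A = 14.4207 × 0.683932 × 1.53938 = 15.1826 kN.
I_c = πr⁴/4 = π × 0.7⁴/4 = 0.188574 m⁴.
Centre of pressure: y_p = y_c + I_c/(y_c·A) = 0.7 + 0.188574/(0.7 × 1.53938) = 0.7 + 0.175 = 0.875 m along the plane.
The resultant acts 0.7 + 0.175 = 0.875 m (along the plate) below the hinge at the top edge, so the moment about the hinge is M = F × 0.875 = 15.1826 × 0.875 = 13.2848 kN·m.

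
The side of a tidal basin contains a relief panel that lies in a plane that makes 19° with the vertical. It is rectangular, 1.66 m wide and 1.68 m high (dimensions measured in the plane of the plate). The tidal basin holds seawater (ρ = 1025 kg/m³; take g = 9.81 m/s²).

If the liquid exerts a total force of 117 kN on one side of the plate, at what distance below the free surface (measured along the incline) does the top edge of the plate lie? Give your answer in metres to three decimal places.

γ = ρg = 1025 × 9.81 / 1000 = 10.05525 kN/m³.
A = 1.66 × 1.68 = 2.7888 m².
From F = γ·h_c·A, the centroid depth is h_c = 117/(10.05525 × 2.7888) = 4.1723 m.
The plate makes 19° with the vertical, i.e. θ = 90° − 19° = 71° to the horizontal. Measuring y along the incline from the free-surface line, vertical depth h = y·sinθ with sinθ = 0.945519.
Along the incline, y_c = h_c/sinθ = 4.1723/0.945519 = 4.41271 m.
The centroid lies 1.68/2 = 0.84 m below the top edge, so the top edge sits at y_top = 4.41271 − 0.84 = 3.57271 m along the incline.

y_top ≈ 3.573 m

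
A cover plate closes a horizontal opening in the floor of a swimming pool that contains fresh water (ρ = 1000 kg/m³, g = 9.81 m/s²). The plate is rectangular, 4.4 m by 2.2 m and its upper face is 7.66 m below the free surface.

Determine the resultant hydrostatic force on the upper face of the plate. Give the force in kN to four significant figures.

γ = ρg = 1000 × 9.81 = 9810 N/m³ = 9.81 kN/m³.
The plate is horizontal, so pressure is uniform at p = γ·h = 9.81 × 7.66 = 75.1446 kN/m².
A = 4.4 × 2.2 = 9.68 m².
F = p·A = 75.1446 × 9.68 = 727.4 kN.

F ≈ 727.4 kN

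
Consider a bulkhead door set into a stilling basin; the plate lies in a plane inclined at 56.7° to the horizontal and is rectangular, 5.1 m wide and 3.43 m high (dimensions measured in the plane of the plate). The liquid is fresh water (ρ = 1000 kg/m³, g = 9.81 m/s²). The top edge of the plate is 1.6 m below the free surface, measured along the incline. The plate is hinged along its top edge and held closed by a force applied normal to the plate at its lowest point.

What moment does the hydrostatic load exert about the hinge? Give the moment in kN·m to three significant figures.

γ = ρg = 1000 × 9.81 = 9810 N/m³ = 9.81 kN/m³.
Let θ = 56.7° be the plate's angle to the horizontal; measure y along the incline from where the plane meets the free surface. Vertical depth h = y·sinθ with sinθ = 0.835807.
The centroid lies 3.43/2 = 1.715 m below the top edge, so y_c = 1.6 + 1.715 = 3.315 m and h_c = 3.315 × 0.835807 = 2.7707 m.
A = 5.1 × 3.43 = 17.493 m².
Resultant F = γ·h_c·A = 9.81 × 2.7707 × 17.493 = 475.47 kN.
I_c = b·h³/12 = 5.1 × 3.43³/12 = 17.1503 m⁴.
Centre of pressure: y_p = y_c + I_c/(y_c·A) = 3.315 + 17.1503/(3.315 × 17.493) = 3.315 + 0.295749 = 3.61075 m along the plane.
The resultant acts 1.715 + 0.295749 = 2.01075 m (along the plate) below the hinge at the top edge, so the moment about the hinge is M = F × 2.01075 = 475.47 × 2.01075 = 956.051 kN·m.

M ≈ 956 kN·m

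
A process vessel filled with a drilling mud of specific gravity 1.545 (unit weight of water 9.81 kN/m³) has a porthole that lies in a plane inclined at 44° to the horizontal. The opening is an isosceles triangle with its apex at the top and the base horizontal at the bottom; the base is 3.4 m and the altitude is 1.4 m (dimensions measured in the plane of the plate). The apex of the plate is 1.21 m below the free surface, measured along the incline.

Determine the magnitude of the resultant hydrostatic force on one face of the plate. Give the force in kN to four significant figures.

F ≈ 53.71 kN

γ = 1.545 × 9.81 = 15.15645 kN/m³.
Let θ = 44° be the plate's angle to the horizontal; measure y along the incline from where the plane meets the free surface. Vertical depth h = y·sinθ with sinθ = 0.694658.
With the apex up, the centroid sits 2h/3 = 2 × 1.4/3 = 0.933333 m below the apex, so y_c = 1.21 + 0.933333 = 2.14333 m and h_c = 2.14333 × 0.694658 = 1.48888 m.
A = ½ × 3.4 × 1.4 = 2.38 m².
Resultant F = γ·h_c·A = 15.15645 × 1.48888 × 2.38 = 53.7074 kN.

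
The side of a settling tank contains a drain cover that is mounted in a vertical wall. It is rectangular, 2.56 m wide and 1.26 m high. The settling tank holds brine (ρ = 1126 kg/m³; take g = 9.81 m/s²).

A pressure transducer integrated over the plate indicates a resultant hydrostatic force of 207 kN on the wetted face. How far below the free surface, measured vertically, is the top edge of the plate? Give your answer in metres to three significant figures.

γ = ρg = 1126 × 9.81 / 1000 = 11.04606 kN/m³.
A = 2.56 × 1.26 = 3.2256 m².
From F = γ·h_c·A, the centroid depth is h_c = 207/(11.04606 × 3.2256) = 5.80968 m.
The centroid lies 1.26/2 = 0.63 m below the top edge, so the top edge sits at h_top = 5.80968 − 0.63 = 5.17968 m below the surface.

d_top ≈ 5.18 m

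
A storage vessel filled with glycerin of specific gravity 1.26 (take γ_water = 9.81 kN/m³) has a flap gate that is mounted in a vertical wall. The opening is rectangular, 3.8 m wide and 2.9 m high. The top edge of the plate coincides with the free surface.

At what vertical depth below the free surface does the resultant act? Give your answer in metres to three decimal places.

h_p = 1.933 m

γ = 1.26 × 9.81 = 12.3606 kN/m³.
The centroid lies 2.9/2 = 1.45 m below the top edge, so the centroid depth is h_c = 1.45 m.
A = 3.8 × 2.9 = 11.02 m².
Resultant F = γ·h_c·A = 12.3606 × 1.45 × 11.02 = 197.51 kN.
I_c = b·h³/12 = 3.8 × 2.9³/12 = 7.72318 m⁴.
Centre of pressure: y_p = y_c + I_c/(y_c·A) = 1.45 + 7.72318/(1.45 × 11.02) = 1.45 + 0.483333 = 1.93333 m along the plane.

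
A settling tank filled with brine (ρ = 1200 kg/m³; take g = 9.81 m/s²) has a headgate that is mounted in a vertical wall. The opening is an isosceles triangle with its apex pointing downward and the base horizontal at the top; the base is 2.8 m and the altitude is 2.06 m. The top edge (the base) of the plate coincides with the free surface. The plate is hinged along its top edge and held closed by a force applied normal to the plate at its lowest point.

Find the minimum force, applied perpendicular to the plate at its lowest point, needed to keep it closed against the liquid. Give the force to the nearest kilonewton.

γ = ρg = 1200 × 9.81 / 1000 = 11.772 kN/m³.
With the apex down, the centroid sits h/3 = 2.06/3 = 0.686667 m below the base (the top edge), so the centroid depth is h_c = 0.686667 m.
A = ½ × 2.8 × 2.06 = 2.884 m².
Resultant F = γ·h_c·A = 11.772 × 0.686667 × 2.884 = 23.3127 kN.
I_c = b·h³/36 = 2.8 × 2.06³/36 = 0.679919 m⁴.
Centre of pressure: y_p = y_c + I_c/(y_c·A) = 0.686667 + 0.679919/(0.686667 × 2.884) = 0.686667 + 0.343333 = 1.03 m along the plane.
The resultant acts 0.686667 + 0.343333 = 1.03 m (along the plate) below the hinge at the top edge, so the moment about the hinge is M = F × 1.03 = 23.3127 × 1.03 = 24.0121 kN·m.
A normal force at the bottom, 2.06 m from the hinge, must supply this moment: P = 24.0121/2.06 = 11.6564 kN.

P ≈ 12 kN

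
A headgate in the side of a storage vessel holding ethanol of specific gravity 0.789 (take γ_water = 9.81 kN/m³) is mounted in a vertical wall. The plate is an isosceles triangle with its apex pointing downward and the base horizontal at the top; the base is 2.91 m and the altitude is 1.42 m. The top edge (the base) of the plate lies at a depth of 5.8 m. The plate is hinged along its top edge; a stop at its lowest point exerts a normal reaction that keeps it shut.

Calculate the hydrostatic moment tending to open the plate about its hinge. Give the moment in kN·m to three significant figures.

γ = 0.789 × 9.81 = 7.74009 kN/m³.
With the apex down, the centroid sits h/3 = 1.42/3 = 0.473333 m below the base (the top edge), so the centroid depth is h_c = 5.8 + 0.473333 = 6.27333 m.
A = ½ × 2.91 × 1.42 = 2.0661 m².
Resultant F = γ·h_c·A = 7.74009 × 6.27333 × 2.0661 = 100.322 kN.
I_c = b·h³/36 = 2.91 × 1.42³/36 = 0.231449 m⁴.
Centre of pressure: y_p = y_c + I_c/(y_c·A) = 6.27333 + 0.231449/(6.27333 × 2.0661) = 6.27333 + 0.0178569 = 6.29119 m along the plane.
The resultant acts 0.473333 + 0.0178569 = 0.49119 m (along the plate) below the hinge at the top edge, so the moment about the hinge is M = F × 0.49119 = 100.322 × 0.49119 = 49.2772 kN·m.

M ≈ 49.3 kN·m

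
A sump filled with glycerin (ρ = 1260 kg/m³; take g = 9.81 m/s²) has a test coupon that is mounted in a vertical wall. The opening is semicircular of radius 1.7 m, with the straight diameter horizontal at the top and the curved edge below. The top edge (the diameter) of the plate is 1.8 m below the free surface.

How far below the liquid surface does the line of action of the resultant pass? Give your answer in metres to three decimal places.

γ = ρg = 1260 × 9.81 / 1000 = 12.3606 kN/m³.
The centroid of a semicircle lies 4r/(3π) = 0.721502 m from the diameter, here below the top edge, so the centroid depth is h_c = 1.8 + 0.721502 = 2.5215 m.
A = πr²/2 = π × 1.7²/2 = 4.5396 m².
Resultant F = γ·h_c·A = 12.3606 × 2.5215 × 4.5396 = 141.487 kN.
I_c = (π/8 − 8/(9π))·r⁴ = 0.109757 × 1.7⁴ = 0.916701 m⁴.
Centre of pressure: y_p = y_c + I_c/(y_c·A) = 2.5215 + 0.916701/(2.5215 × 4.5396) = 2.5215 + 0.080085 = 2.60159 m along the plane.

h_p = 2.602 m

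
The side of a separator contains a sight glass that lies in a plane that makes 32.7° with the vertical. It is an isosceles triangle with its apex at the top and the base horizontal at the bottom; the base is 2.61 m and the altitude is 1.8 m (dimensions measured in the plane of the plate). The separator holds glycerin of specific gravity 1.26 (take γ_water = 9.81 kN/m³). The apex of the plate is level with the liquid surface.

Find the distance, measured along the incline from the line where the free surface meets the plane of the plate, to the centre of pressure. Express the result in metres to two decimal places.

γ = 1.26 × 9.81 = 12.3606 kN/m³.
The plate makes 32.7° with the vertical, i.e. θ = 90° − 32.7° = 57.3° to the horizontal. Measuring y along the incline from the free-surface line, vertical depth h = y·sinθ with sinθ = 0.841511.
With the apex up, the centroid sits 2h/3 = 2 × 1.8/3 = 1.2 m below the apex, so y_c = 1.2 m and h_c = 1.2 × 0.841511 = 1.00981 m.
A = ½ × 2.61 × 1.8 = 2.349 m².
Resultant F = γ·h_c·A = 12.3606 × 1.00981 × 2.349 = 29.3199 kN.
I_c = b·h³/36 = 2.61 × 1.8³/36 = 0.42282 m⁴.
Centre of pressure: y_p = y_c + I_c/(y_c·A) = 1.2 + 0.42282/(1.2 × 2.349) = 1.2 + 0.15 = 1.35 m along the plane.

y_p = 1.35 m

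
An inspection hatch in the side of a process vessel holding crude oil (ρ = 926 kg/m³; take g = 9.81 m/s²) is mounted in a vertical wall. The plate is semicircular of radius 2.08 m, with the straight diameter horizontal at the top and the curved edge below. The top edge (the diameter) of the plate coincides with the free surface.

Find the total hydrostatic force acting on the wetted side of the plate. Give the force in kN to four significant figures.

F ≈ 54.50 kN

γ = ρg = 926 × 9.81 / 1000 = 9.08406 kN/m³.
The centroid of a semicircle lies 4r/(3π) = 0.882779 m from the diameter, here below the top edge, so the centroid depth is h_c = 0.882779 m.
A = πr²/2 = π × 2.08²/2 = 6.79589 m².
Resultant F = γ·h_c·A = 9.08406 × 0.882779 × 6.79589 = 54.4977 kN.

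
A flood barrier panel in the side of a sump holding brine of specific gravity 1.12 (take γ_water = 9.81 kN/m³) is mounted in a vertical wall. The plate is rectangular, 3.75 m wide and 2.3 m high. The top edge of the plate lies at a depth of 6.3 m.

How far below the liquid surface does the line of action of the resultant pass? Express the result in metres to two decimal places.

h_p = 7.51 m

γ = 1.12 × 9.81 = 10.9872 kN/m³.
The centroid lies 2.3/2 = 1.15 m below the top edge, so the centroid depth is h_c = 6.3 + 1.15 = 7.45 m.
A = 3.75 × 2.3 = 8.625 m².
Resultant F = γ·h_c·A = 10.9872 × 7.45 × 8.625 = 705.996 kN.
I_c = b·h³/12 = 3.75 × 2.3³/12 = 3.80219 m⁴.
Centre of pressure: y_p = y_c + I_c/(y_c·A) = 7.45 + 3.80219/(7.45 × 8.625) = 7.45 + 0.0591723 = 7.50917 m along the plane.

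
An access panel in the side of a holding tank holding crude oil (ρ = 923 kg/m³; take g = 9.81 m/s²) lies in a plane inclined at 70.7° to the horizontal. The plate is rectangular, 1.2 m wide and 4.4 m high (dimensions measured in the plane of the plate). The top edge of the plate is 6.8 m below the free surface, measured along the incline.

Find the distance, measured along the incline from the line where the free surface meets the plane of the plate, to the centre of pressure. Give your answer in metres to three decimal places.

γ = ρg = 923 × 9.81 / 1000 = 9.05463 kN/m³.
Let θ = 70.7° be the plate's angle to the horizontal; measure y along the incline from where the plane meets the free surface. Vertical depth h = y·sinθ with sinθ = 0.943801.
The centroid lies 4.4/2 = 2.2 m below the top edge, so y_c = 6.8 + 2.2 = 9 m and h_c = 9 × 0.943801 = 8.49421 m.
A = 1.2 × 4.4 = 5.28 m².
Resultant F = γ·h_c·A = 9.05463 × 8.49421 × 5.28 = 406.095 kN.
I_c = b·h³/12 = 1.2 × 4.4³/12 = 8.5184 m⁴.
Centre of pressure: y_p = y_c + I_c/(y_c·A) = 9 + 8.5184/(9 × 5.28) = 9 + 0.179259 = 9.17926 m along the plane.

y_p = 9.179 m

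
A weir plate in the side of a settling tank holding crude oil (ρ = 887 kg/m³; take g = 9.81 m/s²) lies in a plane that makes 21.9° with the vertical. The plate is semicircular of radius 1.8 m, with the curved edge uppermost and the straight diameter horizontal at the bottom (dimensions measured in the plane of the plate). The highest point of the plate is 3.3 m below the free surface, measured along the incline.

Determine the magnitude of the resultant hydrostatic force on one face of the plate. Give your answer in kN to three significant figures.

F ≈ 178 kN

γ = ρg = 887 × 9.81 / 1000 = 8.70147 kN/m³.
The plate makes 21.9° with the vertical, i.e. θ = 90° − 21.9° = 68.1° to the horizontal. Measuring y along the incline from the free-surface line, vertical depth h = y·sinθ with sinθ = 0.927836.
The centroid lies 4r/(3π) = 0.763944 m above the diameter, so r − 4r/(3π) = 1.8 − 0.763944 = 1.03606 m below the topmost point, so y_c = 3.3 + 1.03606 = 4.33606 m and h_c = 4.33606 × 0.927836 = 4.02315 m.
A = πr²/2 = π × 1.8²/2 = 5.08938 m².
Resultant F = γ·h_c·A = 8.70147 × 4.02315 × 5.08938 = 178.166 kN.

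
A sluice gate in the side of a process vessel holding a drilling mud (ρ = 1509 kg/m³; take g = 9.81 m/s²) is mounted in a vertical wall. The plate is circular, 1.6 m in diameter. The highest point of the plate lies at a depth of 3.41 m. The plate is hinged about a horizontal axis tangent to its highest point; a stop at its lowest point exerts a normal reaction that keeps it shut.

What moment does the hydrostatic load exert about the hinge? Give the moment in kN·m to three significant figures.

γ = ρg = 1509 × 9.81 / 1000 = 14.80329 kN/m³.
The centroid is at the centre, 0.8 m below the top of the plate, so the centroid depth is h_c = 3.41 + 0.8 = 4.21 m.
A = π(0.8)² = 2.01062 m².
Resultant F = γ·h_c·A = 14.80329 × 4.21 × 2.01062 = 125.306 kN.
I_c = πr⁴/4 = π × 0.8⁴/4 = 0.321699 m⁴.
Centre of pressure: y_p = y_c + I_c/(y_c·A) = 4.21 + 0.321699/(4.21 × 2.01062) = 4.21 + 0.0380047 = 4.248 m along the plane.
The resultant acts 0.8 + 0.0380047 = 0.838005 m (along the plate) below the hinge at the top edge, so the moment about the hinge is M = F × 0.838005 = 125.306 × 0.838005 = 105.007 kN·m.

M ≈ 105 kN·m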